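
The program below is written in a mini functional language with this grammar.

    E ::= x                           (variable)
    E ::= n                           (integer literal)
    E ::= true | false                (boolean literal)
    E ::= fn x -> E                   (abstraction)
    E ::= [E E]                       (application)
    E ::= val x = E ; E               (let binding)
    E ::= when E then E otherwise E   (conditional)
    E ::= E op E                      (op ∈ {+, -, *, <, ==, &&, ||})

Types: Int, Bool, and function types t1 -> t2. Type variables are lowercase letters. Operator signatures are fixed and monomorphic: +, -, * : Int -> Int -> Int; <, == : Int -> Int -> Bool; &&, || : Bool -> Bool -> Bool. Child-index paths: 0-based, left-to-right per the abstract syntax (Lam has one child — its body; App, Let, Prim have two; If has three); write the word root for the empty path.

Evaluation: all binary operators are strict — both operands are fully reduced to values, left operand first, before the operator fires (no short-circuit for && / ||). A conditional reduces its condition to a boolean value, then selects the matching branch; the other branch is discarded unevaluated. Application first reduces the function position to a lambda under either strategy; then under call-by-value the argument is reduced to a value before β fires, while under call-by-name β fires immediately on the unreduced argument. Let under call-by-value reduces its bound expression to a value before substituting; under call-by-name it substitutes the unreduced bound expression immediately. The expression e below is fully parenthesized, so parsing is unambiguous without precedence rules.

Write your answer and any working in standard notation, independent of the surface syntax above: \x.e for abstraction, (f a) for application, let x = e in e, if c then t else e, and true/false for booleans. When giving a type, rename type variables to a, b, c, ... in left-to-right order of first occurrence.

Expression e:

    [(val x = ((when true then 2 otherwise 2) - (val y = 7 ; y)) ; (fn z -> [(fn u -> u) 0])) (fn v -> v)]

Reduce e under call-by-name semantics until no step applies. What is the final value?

Answer: 0

Working:
step 0: ((let x = ((if true then 2 else 2) - (let y = 7 in y)) in (\z.((\u.u) 0))) (\v.v))
step 1: [let@0] ((\z.((\u.u) 0)) (\v.v))
step 2: [beta@root] ((\u.u) 0)
step 3: [beta@root] 0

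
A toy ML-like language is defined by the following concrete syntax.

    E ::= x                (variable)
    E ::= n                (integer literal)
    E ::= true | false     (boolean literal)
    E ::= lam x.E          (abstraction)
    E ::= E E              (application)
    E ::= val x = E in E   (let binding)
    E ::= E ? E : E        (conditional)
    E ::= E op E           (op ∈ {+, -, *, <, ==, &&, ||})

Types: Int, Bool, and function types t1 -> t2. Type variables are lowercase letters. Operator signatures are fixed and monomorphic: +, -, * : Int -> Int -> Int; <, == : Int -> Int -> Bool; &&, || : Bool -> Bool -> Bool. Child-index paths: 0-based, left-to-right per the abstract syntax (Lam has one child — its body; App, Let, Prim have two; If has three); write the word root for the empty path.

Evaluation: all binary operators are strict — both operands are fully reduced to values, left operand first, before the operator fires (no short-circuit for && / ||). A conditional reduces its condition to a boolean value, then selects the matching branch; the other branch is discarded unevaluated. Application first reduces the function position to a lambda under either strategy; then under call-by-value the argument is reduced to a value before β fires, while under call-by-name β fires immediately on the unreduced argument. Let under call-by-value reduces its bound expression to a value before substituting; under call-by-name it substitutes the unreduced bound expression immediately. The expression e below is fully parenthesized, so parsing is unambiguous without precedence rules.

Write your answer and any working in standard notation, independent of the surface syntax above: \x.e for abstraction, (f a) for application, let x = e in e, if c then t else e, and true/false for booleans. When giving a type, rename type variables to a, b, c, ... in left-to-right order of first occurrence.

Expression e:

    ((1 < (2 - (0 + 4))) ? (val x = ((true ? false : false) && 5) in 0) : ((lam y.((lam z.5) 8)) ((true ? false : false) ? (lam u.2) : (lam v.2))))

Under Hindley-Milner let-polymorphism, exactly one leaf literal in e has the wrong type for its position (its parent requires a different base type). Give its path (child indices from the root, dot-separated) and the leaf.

Working:
  unify Int ~ Int
  unify Int ~ Int
  unify Int ~ Int
  unify Int ~ Int
  unify Int ~ Int
  unify Int ~ Int
  unify Bool ~ Bool
  unify Bool ~ Bool
  unify Bool ~ Bool
  unify Bool ~ Bool
  unify Int ~ Bool
  FAIL: mismatch Int ~ Bool

Answer: 1.0.1 : 5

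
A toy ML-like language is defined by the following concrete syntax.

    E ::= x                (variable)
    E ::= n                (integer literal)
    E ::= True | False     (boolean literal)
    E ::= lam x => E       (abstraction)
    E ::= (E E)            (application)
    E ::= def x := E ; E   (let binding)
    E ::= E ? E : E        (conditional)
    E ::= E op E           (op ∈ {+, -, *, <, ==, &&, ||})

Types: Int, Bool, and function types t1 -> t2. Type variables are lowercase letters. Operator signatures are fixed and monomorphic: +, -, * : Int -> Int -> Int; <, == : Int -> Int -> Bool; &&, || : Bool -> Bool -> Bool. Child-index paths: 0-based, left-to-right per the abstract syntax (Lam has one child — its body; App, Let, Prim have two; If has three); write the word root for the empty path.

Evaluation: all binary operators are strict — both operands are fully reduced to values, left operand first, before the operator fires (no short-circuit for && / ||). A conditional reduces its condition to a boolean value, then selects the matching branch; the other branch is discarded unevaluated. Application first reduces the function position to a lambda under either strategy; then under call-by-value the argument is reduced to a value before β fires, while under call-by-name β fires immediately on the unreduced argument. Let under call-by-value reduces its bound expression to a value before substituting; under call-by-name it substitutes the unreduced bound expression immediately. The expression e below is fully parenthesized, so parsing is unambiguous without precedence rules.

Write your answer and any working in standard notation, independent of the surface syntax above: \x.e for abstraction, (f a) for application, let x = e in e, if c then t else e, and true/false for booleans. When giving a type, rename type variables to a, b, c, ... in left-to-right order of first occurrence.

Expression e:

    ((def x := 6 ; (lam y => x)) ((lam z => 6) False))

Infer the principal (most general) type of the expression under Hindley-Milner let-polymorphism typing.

Working:
let x : Int
x : Int
\y._ : a -> Int
\z._ : b -> Int
  unify b -> Int ~ Bool -> c
  unify b ~ Bool
  unify Int ~ c
_ _ : Int
  unify a -> Int ~ Int -> d
  unify a ~ Int
  unify Int ~ d
_ _ : Int

Answer: Int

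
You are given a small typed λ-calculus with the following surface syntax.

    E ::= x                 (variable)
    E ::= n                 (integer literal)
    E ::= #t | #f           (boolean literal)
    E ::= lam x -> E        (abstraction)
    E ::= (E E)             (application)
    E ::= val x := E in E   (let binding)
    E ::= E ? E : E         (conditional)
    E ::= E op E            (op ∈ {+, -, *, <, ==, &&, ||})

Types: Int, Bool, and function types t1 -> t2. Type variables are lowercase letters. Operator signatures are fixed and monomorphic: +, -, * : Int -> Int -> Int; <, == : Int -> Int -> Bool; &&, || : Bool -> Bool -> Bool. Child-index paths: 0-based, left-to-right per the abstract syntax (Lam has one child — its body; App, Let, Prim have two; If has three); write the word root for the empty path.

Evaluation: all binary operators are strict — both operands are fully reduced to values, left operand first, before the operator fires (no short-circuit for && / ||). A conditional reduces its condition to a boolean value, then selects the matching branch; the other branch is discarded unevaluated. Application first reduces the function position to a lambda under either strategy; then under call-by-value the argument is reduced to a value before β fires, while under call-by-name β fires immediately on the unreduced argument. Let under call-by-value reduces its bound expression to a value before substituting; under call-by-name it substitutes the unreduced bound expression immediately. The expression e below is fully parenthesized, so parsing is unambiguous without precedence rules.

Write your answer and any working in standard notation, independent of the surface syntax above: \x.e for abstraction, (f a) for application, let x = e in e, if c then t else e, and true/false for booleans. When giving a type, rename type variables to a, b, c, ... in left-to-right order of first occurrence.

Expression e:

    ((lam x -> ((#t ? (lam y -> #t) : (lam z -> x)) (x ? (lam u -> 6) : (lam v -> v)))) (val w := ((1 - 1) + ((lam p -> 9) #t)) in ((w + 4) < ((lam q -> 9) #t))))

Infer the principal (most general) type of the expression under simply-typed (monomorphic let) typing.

Derivation:
  unify Bool ~ Bool
\y._ : b -> Bool
x : a
\z._ : c -> a
  unify b -> Bool ~ c -> a
  unify b ~ c
  unify Bool ~ a
x : Bool
  unify Bool ~ Bool
\u._ : d -> Int
v : e
\v._ : e -> e
  unify d -> Int ~ e -> e
  unify d ~ e
  unify Int ~ e
  unify c -> Bool ~ (Int -> Int) -> f
  unify c ~ Int -> Int
  unify Bool ~ f
_ _ : Bool
\x._ : Bool -> Bool
  unify Int ~ Int
  unify Int ~ Int
  unify Int ~ Int
\p._ : g -> Int
  unify g -> Int ~ Bool -> h
  unify g ~ Bool
  unify Int ~ h
_ _ : Int
  unify Int ~ Int
let w : Int
w : Int
  unify Int ~ Int
  unify Int ~ Int
  unify Int ~ Int
\q._ : i -> Int
  unify i -> Int ~ Bool -> j
  unify i ~ Bool
  unify Int ~ j
_ _ : Int
  unify Int ~ Int
  unify Bool -> Bool ~ Bool -> k
  unify Bool ~ Bool
  unify Bool ~ k
_ _ : Bool

Answer: Bool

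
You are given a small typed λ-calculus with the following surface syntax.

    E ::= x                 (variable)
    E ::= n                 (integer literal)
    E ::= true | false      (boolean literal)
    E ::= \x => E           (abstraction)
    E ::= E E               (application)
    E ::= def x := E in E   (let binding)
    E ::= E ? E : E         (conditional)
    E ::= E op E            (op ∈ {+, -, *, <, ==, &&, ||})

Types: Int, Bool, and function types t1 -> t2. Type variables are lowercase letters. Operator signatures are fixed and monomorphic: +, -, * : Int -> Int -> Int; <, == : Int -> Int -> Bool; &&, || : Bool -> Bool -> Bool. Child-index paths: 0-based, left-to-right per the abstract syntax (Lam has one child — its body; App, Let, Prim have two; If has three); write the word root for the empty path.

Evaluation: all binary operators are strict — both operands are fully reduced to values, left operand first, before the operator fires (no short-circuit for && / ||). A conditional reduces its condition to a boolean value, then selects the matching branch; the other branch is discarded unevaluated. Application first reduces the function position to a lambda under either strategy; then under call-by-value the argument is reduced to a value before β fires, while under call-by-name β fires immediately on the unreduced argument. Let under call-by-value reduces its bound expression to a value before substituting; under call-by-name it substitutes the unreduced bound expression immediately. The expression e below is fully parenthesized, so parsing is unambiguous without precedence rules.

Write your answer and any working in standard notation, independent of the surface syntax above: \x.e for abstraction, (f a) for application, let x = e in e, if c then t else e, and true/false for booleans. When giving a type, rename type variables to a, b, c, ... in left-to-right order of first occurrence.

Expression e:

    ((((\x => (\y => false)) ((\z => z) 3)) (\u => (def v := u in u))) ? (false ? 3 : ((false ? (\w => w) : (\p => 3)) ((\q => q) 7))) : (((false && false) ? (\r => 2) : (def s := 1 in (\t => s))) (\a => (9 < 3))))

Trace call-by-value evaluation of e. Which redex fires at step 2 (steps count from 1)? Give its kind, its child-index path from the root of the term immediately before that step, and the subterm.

Trace:
step 0: (if (((\x.(\y.false)) ((\z.z) 3)) (\u.(let v = u in u))) then (if false then 3 else ((if false then (\w.w) else (\p.3)) ((\q.q) 7))) else ((if (false && false) then (\r.2) else (let s = 1 in (\t.s))) (\a.(9 < 3))))
step 1: [beta@0.0.1] (if (((\x.(\y.false)) 3) (\u.(let v = u in u))) then (if false then 3 else ((if false then (\w.w) else (\p.3)) ((\q.q) 7))) else ((if (false && false) then (\r.2) else (let s = 1 in (\t.s))) (\a.(9 < 3))))
step 2: [beta@0.0] (if ((\y.false) (\u.(let v = u in u))) then (if false then 3 else ((if false then (\w.w) else (\p.3)) ((\q.q) 7))) else ((if (false && false) then (\r.2) else (let s = 1 in (\t.s))) (\a.(9 < 3))))

Answer: beta at 0.0 : ((\x.(\y.false)) 3)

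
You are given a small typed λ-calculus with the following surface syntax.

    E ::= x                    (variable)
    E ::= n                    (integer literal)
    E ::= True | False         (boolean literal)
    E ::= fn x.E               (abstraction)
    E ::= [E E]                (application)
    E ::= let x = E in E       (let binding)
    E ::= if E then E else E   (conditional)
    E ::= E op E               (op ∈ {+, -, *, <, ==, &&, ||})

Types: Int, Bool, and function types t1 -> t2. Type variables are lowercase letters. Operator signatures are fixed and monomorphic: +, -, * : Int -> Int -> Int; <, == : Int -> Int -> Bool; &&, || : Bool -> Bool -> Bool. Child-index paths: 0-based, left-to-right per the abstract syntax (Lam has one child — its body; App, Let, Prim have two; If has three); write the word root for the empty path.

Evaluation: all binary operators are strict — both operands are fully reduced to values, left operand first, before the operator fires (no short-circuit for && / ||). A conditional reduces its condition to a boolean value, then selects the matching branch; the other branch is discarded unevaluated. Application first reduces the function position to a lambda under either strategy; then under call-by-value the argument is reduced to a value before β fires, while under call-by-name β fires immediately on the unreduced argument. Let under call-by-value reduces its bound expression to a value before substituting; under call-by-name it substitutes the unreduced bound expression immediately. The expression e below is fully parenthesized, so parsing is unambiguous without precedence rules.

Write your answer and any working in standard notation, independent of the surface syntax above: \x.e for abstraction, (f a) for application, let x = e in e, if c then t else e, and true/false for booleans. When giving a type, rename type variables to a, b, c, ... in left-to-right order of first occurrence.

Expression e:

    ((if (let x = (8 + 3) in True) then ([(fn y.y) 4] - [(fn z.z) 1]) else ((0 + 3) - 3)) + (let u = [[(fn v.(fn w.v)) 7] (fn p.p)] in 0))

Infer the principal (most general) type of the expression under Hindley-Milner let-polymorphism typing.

Working:
  unify Int ~ Int
  unify Int ~ Int
let x : Int
  unify Bool ~ Bool
y : a
\y._ : a -> a
  unify a -> a ~ Int -> b
  unify a ~ Int
  unify Int ~ b
_ _ : Int
  unify Int ~ Int
z : c
\z._ : c -> c
  unify c -> c ~ Int -> d
  unify c ~ Int
  unify Int ~ d
_ _ : Int
  unify Int ~ Int
  unify Int ~ Int
  unify Int ~ Int
  unify Int ~ Int
  unify Int ~ Int
  unify Int ~ Int
  unify Int ~ Int
v : e
\w._ : f -> e
\v._ : e -> f -> e
  unify e -> f -> e ~ Int -> g
  unify e ~ Int
  unify f -> Int ~ g
_ _ : f -> Int
p : h
\p._ : h -> h
  unify f -> Int ~ (h -> h) -> i
  unify f ~ h -> h
  unify Int ~ i
_ _ : Int
let u : Int
  unify Int ~ Int

Answer: Int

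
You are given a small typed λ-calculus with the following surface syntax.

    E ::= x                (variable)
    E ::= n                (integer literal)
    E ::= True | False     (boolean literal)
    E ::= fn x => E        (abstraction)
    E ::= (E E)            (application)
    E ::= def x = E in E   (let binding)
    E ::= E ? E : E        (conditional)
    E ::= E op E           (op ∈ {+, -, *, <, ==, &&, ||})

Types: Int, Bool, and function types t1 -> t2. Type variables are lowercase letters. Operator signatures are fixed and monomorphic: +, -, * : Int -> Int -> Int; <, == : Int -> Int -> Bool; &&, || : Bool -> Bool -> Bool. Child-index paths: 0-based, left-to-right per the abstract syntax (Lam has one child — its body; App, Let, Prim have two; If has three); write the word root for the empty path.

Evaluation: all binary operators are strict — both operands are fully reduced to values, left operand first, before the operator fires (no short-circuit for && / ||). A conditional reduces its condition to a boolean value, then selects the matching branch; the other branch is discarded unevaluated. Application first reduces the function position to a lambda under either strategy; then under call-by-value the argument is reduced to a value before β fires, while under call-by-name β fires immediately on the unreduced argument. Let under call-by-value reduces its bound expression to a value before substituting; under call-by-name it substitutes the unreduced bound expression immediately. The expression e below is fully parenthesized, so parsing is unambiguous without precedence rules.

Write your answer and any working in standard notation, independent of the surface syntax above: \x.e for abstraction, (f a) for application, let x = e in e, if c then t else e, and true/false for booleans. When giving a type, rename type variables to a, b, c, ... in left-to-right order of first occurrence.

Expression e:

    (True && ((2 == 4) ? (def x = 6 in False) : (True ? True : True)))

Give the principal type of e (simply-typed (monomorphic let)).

Answer: Bool

Derivation:
  unify Bool ~ Bool
  unify Int ~ Int
  unify Int ~ Int
  unify Bool ~ Bool
let x : Int
  unify Bool ~ Bool
  unify Bool ~ Bool
  unify Bool ~ Bool
  unify Bool ~ Bool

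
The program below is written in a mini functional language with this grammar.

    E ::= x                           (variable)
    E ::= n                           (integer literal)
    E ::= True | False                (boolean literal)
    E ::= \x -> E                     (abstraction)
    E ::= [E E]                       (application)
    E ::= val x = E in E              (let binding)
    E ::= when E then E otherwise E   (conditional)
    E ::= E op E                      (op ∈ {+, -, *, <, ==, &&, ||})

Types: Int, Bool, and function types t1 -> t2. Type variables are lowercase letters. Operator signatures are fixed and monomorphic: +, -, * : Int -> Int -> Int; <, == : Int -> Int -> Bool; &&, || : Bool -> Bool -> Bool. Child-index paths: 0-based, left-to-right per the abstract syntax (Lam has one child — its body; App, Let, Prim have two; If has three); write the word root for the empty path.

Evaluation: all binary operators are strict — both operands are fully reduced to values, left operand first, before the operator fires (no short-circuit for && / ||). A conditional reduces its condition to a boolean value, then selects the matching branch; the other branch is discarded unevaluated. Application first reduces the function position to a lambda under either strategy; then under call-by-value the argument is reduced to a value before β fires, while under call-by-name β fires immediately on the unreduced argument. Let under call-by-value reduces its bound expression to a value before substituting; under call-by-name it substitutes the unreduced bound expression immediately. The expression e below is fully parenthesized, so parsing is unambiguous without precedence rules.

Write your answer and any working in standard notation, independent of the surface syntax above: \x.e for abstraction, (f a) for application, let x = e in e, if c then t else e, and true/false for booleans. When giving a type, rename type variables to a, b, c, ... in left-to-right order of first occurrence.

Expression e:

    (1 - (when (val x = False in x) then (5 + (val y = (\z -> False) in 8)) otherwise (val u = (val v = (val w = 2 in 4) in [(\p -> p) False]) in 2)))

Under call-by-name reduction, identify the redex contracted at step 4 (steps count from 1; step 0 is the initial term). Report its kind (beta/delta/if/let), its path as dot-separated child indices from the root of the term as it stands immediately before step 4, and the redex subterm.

Working:
step 0: (1 - (if (let x = false in x) then (5 + (let y = (\z.false) in 8)) else (let u = (let v = (let w = 2 in 4) in ((\p.p) false)) in 2)))
step 1: [let@1.0] (1 - (if false then (5 + (let y = (\z.false) in 8)) else (let u = (let v = (let w = 2 in 4) in ((\p.p) false)) in 2)))
step 2: [if@1] (1 - (let u = (let v = (let w = 2 in 4) in ((\p.p) false)) in 2))
step 3: [let@1] (1 - 2)
step 4: [delta@root] -1

Answer: delta at root : (1 - 2)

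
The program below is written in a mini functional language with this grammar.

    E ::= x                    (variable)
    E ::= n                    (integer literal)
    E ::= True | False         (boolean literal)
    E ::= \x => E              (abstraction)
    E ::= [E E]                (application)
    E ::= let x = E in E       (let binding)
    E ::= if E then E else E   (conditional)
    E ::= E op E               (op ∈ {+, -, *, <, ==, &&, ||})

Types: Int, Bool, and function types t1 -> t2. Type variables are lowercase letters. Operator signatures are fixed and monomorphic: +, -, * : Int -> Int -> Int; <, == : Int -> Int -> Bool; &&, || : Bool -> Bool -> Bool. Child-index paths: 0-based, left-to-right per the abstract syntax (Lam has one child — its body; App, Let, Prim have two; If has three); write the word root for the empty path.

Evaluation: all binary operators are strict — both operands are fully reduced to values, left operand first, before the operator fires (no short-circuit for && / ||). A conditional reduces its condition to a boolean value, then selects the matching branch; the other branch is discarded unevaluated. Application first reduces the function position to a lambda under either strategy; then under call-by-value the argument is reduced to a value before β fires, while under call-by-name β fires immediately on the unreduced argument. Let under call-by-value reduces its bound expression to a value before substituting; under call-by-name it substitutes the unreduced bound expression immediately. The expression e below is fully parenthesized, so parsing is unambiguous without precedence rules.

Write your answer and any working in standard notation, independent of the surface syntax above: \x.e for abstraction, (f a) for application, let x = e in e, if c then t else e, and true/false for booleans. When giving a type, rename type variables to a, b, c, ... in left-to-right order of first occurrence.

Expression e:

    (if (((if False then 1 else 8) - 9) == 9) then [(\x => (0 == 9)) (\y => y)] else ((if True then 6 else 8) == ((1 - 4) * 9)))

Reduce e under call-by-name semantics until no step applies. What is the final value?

Working:
step 0: (if (((if false then 1 else 8) - 9) == 9) then ((\x.(0 == 9)) (\y.y)) else ((if true then 6 else 8) == ((1 - 4) * 9)))
step 1: [if@0.0.0] (if ((8 - 9) == 9) then ((\x.(0 == 9)) (\y.y)) else ((if true then 6 else 8) == ((1 - 4) * 9)))
step 2: [delta@0.0] (if (-1 == 9) then ((\x.(0 == 9)) (\y.y)) else ((if true then 6 else 8) == ((1 - 4) * 9)))
step 3: [delta@0] (if false then ((\x.(0 == 9)) (\y.y)) else ((if true then 6 else 8) == ((1 - 4) * 9)))
step 4: [if@root] ((if true then 6 else 8) == ((1 - 4) * 9))
step 5: [if@0] (6 == ((1 - 4) * 9))
step 6: [delta@1.0] (6 == (-3 * 9))
step 7: [delta@1] (6 == -27)
step 8: [delta@root] false

Answer: false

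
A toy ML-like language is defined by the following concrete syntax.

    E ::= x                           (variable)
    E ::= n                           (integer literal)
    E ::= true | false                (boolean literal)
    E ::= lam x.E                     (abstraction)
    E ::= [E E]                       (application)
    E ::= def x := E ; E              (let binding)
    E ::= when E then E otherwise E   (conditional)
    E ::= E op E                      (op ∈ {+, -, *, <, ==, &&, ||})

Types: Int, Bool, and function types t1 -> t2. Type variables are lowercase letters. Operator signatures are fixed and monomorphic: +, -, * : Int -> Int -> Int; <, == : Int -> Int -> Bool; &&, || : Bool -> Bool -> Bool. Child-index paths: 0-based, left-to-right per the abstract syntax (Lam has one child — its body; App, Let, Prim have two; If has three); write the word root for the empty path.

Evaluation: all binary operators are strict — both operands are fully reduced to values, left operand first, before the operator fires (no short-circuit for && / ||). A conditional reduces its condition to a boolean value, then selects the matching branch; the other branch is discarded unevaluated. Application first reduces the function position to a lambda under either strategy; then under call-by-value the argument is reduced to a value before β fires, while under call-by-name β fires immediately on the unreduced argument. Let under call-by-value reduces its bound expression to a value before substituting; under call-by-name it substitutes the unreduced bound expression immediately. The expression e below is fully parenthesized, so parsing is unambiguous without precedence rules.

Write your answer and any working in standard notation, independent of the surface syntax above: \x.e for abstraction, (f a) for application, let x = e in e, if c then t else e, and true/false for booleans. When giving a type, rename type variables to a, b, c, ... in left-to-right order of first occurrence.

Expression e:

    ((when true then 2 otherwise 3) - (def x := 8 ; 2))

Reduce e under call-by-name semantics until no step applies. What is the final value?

Derivation:
step 0: ((if true then 2 else 3) - (let x = 8 in 2))
step 1: [if@0] (2 - (let x = 8 in 2))
step 2: [let@1] (2 - 2)
step 3: [delta@root] 0

Answer: 0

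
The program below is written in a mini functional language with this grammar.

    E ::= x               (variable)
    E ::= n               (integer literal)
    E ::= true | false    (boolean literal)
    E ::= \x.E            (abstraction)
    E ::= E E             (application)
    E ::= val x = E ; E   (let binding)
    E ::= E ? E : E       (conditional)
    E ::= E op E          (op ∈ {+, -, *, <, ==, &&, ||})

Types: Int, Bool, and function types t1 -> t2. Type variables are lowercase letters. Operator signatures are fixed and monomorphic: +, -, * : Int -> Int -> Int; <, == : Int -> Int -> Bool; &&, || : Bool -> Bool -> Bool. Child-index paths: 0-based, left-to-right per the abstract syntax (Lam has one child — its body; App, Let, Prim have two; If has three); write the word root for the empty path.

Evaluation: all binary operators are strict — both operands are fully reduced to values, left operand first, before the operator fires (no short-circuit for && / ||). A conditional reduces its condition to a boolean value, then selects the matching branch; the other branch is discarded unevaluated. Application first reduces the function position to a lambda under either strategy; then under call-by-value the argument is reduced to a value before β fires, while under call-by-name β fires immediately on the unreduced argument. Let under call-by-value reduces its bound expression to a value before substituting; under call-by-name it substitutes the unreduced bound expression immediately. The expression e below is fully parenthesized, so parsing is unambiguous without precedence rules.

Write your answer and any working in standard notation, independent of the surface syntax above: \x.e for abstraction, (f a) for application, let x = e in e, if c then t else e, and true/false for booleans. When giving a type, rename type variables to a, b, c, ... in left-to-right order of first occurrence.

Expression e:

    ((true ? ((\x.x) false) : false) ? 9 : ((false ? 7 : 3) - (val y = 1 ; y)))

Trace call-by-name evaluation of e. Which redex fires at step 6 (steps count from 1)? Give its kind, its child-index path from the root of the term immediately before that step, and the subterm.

Derivation:
step 0: (if (if true then ((\x.x) false) else false) then 9 else ((if false then 7 else 3) - (let y = 1 in y)))
step 1: [if@0] (if ((\x.x) false) then 9 else ((if false then 7 else 3) - (let y = 1 in y)))
step 2: [beta@0] (if false then 9 else ((if false then 7 else 3) - (let y = 1 in y)))
step 3: [if@root] ((if false then 7 else 3) - (let y = 1 in y))
step 4: [if@0] (3 - (let y = 1 in y))
step 5: [let@1] (3 - 1)
step 6: [delta@root] 2

Answer: delta at root : (3 - 1)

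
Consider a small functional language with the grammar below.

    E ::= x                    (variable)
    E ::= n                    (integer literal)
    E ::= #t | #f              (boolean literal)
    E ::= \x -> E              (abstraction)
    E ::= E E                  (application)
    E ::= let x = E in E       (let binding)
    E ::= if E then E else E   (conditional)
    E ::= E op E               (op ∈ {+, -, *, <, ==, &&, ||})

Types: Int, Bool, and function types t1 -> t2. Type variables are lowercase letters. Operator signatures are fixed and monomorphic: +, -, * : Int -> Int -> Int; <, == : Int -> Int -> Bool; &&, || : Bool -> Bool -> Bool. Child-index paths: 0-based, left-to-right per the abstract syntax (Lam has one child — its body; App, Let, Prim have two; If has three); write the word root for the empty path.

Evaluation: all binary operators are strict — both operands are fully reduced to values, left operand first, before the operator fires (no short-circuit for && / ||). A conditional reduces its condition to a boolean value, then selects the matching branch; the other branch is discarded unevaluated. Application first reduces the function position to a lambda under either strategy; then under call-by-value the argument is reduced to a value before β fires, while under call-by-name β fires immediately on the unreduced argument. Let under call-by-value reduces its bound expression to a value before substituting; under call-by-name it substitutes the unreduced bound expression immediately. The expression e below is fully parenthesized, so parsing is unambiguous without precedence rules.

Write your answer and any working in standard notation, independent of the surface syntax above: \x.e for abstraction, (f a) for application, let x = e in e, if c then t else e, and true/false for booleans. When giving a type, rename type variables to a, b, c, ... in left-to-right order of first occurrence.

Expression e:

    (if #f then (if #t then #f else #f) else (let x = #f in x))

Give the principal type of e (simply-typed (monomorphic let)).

Trace:
  unify Bool ~ Bool
  unify Bool ~ Bool
  unify Bool ~ Bool
let x : Bool
x : Bool
  unify Bool ~ Bool

Answer: Bool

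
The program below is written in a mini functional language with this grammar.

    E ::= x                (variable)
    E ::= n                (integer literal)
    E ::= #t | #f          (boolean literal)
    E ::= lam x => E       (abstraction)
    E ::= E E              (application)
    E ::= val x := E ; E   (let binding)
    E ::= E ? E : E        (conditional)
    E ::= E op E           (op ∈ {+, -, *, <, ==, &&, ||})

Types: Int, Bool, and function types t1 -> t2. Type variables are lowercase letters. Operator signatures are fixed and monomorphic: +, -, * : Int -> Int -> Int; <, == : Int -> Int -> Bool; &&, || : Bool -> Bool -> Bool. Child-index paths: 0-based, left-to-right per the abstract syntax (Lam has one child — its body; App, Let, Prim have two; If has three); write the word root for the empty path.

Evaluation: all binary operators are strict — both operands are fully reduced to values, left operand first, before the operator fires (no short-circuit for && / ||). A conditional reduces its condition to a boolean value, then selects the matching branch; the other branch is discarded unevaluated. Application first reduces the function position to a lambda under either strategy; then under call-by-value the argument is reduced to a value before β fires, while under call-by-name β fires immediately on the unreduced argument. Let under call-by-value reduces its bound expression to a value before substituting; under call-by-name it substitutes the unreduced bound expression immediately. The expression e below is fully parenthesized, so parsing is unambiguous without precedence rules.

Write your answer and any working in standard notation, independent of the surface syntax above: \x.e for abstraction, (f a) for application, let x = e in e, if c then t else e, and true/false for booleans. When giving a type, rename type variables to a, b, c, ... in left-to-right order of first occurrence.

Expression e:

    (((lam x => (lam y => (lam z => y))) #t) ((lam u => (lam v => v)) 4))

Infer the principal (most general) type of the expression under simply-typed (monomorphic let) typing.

Derivation:
y : b
\z._ : c -> b
\y._ : b -> c -> b
\x._ : a -> b -> c -> b
  unify a -> b -> c -> b ~ Bool -> d
  unify a ~ Bool
  unify b -> c -> b ~ d
_ _ : b -> c -> b
v : f
\v._ : f -> f
\u._ : e -> f -> f
  unify e -> f -> f ~ Int -> g
  unify e ~ Int
  unify f -> f ~ g
_ _ : f -> f
  unify b -> c -> b ~ (f -> f) -> h
  unify b ~ f -> f
  unify c -> f -> f ~ h
_ _ : c -> f -> f

Answer: a -> b -> b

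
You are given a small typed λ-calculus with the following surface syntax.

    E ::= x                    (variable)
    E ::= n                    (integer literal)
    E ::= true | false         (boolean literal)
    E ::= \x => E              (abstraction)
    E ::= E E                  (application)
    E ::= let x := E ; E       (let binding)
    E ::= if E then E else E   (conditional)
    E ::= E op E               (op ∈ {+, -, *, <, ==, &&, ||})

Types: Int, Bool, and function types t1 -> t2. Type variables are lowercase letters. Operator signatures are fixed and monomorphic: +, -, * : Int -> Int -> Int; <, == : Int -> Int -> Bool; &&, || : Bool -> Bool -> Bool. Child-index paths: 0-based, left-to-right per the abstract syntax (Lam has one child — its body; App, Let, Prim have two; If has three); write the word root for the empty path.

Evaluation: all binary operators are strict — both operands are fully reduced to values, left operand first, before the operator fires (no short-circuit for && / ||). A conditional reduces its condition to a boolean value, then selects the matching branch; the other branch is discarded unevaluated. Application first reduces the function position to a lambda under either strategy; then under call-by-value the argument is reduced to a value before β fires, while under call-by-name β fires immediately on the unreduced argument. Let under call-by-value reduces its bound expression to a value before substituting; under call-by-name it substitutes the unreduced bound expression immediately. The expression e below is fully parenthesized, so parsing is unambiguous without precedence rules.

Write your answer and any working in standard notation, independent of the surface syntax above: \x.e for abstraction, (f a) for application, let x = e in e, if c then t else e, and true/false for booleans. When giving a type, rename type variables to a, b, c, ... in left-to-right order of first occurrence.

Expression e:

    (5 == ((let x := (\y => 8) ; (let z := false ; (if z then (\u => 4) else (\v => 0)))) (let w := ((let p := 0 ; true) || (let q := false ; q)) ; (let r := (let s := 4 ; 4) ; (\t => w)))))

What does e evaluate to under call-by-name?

Answer: false

Derivation:
step 0: (5 == ((let x = (\y.8) in (let z = false in (if z then (\u.4) else (\v.0)))) (let w = ((let p = 0 in true) || (let q = false in q)) in (let r = (let s = 4 in 4) in (\t.w)))))
step 1: [let@1.0] (5 == ((let z = false in (if z then (\u.4) else (\v.0))) (let w = ((let p = 0 in true) || (let q = false in q)) in (let r = (let s = 4 in 4) in (\t.w)))))
step 2: [let@1.0] (5 == ((if false then (\u.4) else (\v.0)) (let w = ((let p = 0 in true) || (let q = false in q)) in (let r = (let s = 4 in 4) in (\t.w)))))
step 3: [if@1.0] (5 == ((\v.0) (let w = ((let p = 0 in true) || (let q = false in q)) in (let r = (let s = 4 in 4) in (\t.w)))))
step 4: [beta@1] (5 == 0)
step 5: [delta@root] false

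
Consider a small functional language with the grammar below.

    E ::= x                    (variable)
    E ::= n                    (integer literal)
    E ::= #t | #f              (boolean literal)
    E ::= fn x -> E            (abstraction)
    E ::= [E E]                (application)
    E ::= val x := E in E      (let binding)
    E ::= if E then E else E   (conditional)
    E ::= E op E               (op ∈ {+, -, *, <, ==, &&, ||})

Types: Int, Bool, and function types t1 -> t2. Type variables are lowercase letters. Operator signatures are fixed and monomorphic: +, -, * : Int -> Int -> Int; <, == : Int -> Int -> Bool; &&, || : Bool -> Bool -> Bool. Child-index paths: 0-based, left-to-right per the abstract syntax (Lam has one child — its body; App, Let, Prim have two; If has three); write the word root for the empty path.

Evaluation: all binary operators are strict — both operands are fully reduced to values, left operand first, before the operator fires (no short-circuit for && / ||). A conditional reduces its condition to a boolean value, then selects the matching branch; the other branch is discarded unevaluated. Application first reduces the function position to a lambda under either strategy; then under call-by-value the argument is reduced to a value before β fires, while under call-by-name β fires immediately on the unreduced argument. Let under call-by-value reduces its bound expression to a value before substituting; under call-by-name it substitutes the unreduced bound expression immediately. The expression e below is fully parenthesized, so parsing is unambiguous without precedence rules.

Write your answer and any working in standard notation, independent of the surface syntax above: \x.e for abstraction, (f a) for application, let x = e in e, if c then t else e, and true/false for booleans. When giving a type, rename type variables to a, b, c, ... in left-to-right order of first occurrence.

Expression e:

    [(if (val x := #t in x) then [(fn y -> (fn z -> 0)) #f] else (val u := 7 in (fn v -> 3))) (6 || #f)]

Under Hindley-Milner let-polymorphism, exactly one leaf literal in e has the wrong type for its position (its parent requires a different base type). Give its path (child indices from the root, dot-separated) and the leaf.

Derivation:
let x : Bool
x : Bool
  unify Bool ~ Bool
\z._ : b -> Int
\y._ : a -> b -> Int
  unify a -> b -> Int ~ Bool -> c
  unify a ~ Bool
  unify b -> Int ~ c
_ _ : b -> Int
let u : Int
\v._ : d -> Int
  unify b -> Int ~ d -> Int
  unify b ~ d
  unify Int ~ Int
  unify Int ~ Bool
  FAIL: mismatch Int ~ Bool

Answer: 1.0 : 6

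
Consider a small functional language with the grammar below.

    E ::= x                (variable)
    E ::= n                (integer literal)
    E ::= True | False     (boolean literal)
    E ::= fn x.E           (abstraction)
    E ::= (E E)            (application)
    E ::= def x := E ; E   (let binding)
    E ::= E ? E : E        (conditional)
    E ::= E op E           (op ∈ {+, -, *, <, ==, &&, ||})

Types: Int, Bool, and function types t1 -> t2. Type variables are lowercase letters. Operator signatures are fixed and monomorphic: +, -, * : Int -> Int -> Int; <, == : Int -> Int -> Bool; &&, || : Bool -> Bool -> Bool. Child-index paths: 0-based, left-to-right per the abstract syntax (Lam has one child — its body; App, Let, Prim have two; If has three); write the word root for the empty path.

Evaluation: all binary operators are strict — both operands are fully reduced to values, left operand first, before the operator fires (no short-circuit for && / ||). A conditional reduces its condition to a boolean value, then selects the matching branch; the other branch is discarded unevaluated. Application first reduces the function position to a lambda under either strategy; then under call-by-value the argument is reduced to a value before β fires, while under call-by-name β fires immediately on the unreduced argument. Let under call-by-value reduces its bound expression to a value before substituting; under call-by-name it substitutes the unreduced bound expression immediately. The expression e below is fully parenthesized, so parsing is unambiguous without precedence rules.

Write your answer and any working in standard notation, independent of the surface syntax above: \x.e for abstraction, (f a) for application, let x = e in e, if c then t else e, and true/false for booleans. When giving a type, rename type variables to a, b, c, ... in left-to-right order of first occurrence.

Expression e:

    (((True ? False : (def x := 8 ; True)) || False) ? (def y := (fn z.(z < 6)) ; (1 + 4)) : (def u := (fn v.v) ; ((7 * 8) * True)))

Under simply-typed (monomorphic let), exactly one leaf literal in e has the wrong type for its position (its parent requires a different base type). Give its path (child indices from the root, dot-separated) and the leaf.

Trace:
  unify Bool ~ Bool
let x : Int
  unify Bool ~ Bool
  unify Bool ~ Bool
  unify Bool ~ Bool
  unify Bool ~ Bool
z : a
  unify a ~ Int
  unify Int ~ Int
\z._ : Int -> Bool
let y : Int -> Bool
  unify Int ~ Int
  unify Int ~ Int
v : b
\v._ : b -> b
let u : b -> b
  unify Int ~ Int
  unify Int ~ Int
  unify Int ~ Int
  unify Bool ~ Int
  FAIL: mismatch Bool ~ Int

Answer: 2.1.1 : true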